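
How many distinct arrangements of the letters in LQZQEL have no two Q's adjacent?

120

There are 6!/(2!·2!) = 180 arrangements of LQZQEL in total.
If the two Q's are adjacent, glue them into one block, leaving 5 items to arrange: (5)!/(2!) = 60 ways.
Subtracting, 180 − 60 = 120 arrangements keep the Q's apart.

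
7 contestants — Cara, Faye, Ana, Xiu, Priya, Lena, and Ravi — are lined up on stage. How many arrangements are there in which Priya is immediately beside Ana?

1440

Glue Priya and Ana into one block (2 internal orders), leaving 6 units to arrange in a row.
So the count is 2·(6)! = 1440.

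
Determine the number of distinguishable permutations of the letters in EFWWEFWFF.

1260

The 9 letters of EFWWEFWFF have repeats: E appearing twice, F appearing 4 times, and W appearing 3 times.
The number of distinct arrangements is 9!/(4!·3!·2!) = 362880/288 = 1260.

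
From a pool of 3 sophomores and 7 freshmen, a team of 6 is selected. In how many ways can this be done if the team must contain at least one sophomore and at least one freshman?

With no constraint there are C(10,6) = 210 possible selections.
Selections missing a whole group: no sophomores → C(7,6) = 7; no freshmen → C(3,6) = 0.
Both groups omitted at once is impossible, so 210 − 7 = 203.

203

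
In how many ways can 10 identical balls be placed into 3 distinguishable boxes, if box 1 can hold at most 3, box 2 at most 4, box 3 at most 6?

10

Ignoring the caps, the number of non-negative solutions to x_1+…+x_3 = 10 is C(12,2) = 66.
Subtract solutions that violate a single cap (substitute x_i' = x_i − (cap_i+1)): x_1 ≥ 4 gives C(8,2) = 28; x_2 ≥ 5 gives C(7,2) = 21; x_3 ≥ 7 gives C(5,2) = 10. Together 59.
Add back pairs where two caps are both exceeded: 3 + 0 + 0 = 3.
By inclusion–exclusion the count is 66 − 59 + 3 = 10.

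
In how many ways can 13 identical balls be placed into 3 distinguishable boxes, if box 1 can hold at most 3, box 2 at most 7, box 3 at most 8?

18

Ignoring the caps, the number of non-negative solutions to x_1+…+x_3 = 13 is C(15,2) = 105.
Subtract solutions that violate a single cap (substitute x_i' = x_i − (cap_i+1)): x_1 ≥ 4 gives C(11,2) = 55; x_2 ≥ 8 gives C(7,2) = 21; x_3 ≥ 9 gives C(6,2) = 15. Together 91.
Add back pairs where two caps are both exceeded: 3 + 1 + 0 = 4.
By inclusion–exclusion the count is 105 − 91 + 4 = 18.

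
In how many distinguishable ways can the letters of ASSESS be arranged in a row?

ASSESS has 6 letters with S appearing 4 times.
Dividing 6! = 720 by 4! = 24 for the repeated letters gives 30.

30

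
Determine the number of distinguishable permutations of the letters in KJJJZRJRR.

2520

KJJJZRJRR has 9 letters with J appearing 4 times and R appearing 3 times.
The number of distinct arrangements is 9!/(4!·3!) = 362880/144 = 2520.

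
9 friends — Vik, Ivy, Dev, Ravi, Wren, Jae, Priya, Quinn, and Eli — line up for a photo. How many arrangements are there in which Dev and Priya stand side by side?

80640

Treat {Dev, Priya} as a single unit. There are 8 units to order, and the pair itself can be ordered 2 ways.
So the count is 2·(8)! = 80640.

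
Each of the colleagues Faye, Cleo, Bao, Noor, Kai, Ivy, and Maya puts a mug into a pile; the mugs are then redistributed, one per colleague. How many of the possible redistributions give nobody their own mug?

This is the derangement count D_7: permutations of 7 items with no fixed point.
By inclusion–exclusion this is Σ_{j=0}^{7} (−1)^j C(7,j)·(7−j)!.
Computing: 5040 − 5040 + 2520 − 840 + 210 − 42 + 7 − 1 = 1854.

1854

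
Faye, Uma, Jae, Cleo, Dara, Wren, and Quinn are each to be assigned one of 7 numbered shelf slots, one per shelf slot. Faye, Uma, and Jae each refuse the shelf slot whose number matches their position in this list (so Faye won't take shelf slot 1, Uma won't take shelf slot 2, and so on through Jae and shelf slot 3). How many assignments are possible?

3216

Let Aᵢ (for i ∈ {1, 2, 3}) be the placements that put person i in their forbidden shelf slot. Any j of these fix j positions, leaving (7−j)! ways to fill the rest, and there are C(3,j) ways to pick which j.
By inclusion–exclusion, the number of valid placements is Σ_{j=0}^{3} (−1)^j C(3,j)·(7−j)!.
Computing: 5040 − 2160 + 360 − 24 = 3216.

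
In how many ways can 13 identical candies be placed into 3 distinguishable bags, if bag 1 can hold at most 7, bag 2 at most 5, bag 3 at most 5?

By stars and bars, unrestricted non-negative solutions to x_1+…+x_3 = 13 number C(13+2,2) = 105.
Subtract solutions that violate a single cap (substitute x_i' = x_i − (cap_i+1)): x_1 ≥ 8 gives C(7,2) = 21; x_2 ≥ 6 gives C(9,2) = 36; x_3 ≥ 6 gives C(9,2) = 36. Together 93.
Add back pairs where two caps are both exceeded: 0 + 0 + 3 = 3.
By inclusion–exclusion the count is 105 − 93 + 3 = 15.

15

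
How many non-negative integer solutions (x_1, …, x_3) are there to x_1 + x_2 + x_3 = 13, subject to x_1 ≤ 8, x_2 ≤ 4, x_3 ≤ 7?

25

By stars and bars, unrestricted non-negative solutions to x_1+…+x_3 = 13 number C(13+2,2) = 105.
Subtract solutions that violate a single cap (substitute x_i' = x_i − (cap_i+1)): x_1 ≥ 9 gives C(6,2) = 15; x_2 ≥ 5 gives C(10,2) = 45; x_3 ≥ 8 gives C(7,2) = 21. Together 81.
Add back pairs where two caps are both exceeded: 0 + 0 + 1 = 1.
By inclusion–exclusion the count is 105 − 81 + 1 = 25.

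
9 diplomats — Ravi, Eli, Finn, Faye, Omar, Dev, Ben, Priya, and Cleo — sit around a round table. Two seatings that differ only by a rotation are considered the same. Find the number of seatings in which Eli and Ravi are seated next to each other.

Treat {Eli, Ravi} as one unit (2 internal orders) and seat the resulting 8 units around the table: (7)! circular arrangements.
So 2 × (7)! = 2 × 5040 = 10080.

10080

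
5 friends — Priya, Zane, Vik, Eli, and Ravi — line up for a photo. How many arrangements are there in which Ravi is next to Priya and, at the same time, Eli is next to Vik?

24

Treat {Ravi,Priya} as one block (2 orders) and {Eli,Vik} as another (2 orders).
That leaves 3 units to arrange: 2 × 2 × 3! = 4 × 6 = 24.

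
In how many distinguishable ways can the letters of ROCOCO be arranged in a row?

60

Letter multiplicities in ROCOCO: C×2, O×3, R×1.
So there are 6! / (3!·2!) = 60 distinguishable arrangements.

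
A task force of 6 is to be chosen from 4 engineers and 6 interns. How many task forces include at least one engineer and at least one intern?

With no constraint there are C(10,6) = 210 possible selections.
Subtract selections that omit an entire group: no engineers → C(6,6) = 1; no interns → C(4,6) = 0.
Both groups omitted at once is impossible, so 210 − 1 = 209.

209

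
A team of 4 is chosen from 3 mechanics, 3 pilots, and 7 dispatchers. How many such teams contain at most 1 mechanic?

570

Split by how many mechanics are chosen (0 through 1).
Sum: C(3,0)·C(10,4) + C(3,1)·C(10,3) = 210 + 360 = 570.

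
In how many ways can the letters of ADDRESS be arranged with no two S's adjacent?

Total arrangements of ADDRESS: 7!/(2!·2!) = 1260.
Arrangements with the S's together: treat SS as one letter, giving (6)!/(2!) = 360.
Hence 1260 − 360 = 900.

900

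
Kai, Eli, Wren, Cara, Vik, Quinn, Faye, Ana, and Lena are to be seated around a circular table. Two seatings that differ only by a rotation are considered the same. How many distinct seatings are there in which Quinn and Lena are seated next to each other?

Treat {Quinn, Lena} as one unit (2 internal orders) and seat the resulting 8 units around the table: (7)! circular arrangements.
So 2 × (7)! = 2 × 5040 = 10080.

10080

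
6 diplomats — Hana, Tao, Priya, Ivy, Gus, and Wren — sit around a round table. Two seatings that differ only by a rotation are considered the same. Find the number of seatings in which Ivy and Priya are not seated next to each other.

Without the restriction there are (5)! = 120 seatings.
Seatings with Ivy beside Priya: treat them as a block with 2 internal orders, giving 2 × (4)! = 48.
Subtracting, 120 − 48 = 72.

72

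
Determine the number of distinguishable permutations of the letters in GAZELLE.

Letter multiplicities in GAZELLE: A×1, E×2, G×1, L×2, Z×1.
The number of distinct arrangements is 7!/(2!·2!) = 5040/4 = 1260.

1260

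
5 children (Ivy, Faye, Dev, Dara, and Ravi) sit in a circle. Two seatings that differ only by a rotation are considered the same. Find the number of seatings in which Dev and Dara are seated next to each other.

12

Glue Dev and Dara into a block (2 internal orders). Seating 4 units around a circle gives (3)! arrangements.
So 2 × (3)! = 2 × 6 = 12.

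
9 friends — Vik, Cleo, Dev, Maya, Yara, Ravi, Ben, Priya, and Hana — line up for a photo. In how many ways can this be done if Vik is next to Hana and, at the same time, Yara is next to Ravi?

Treat {Vik,Hana} as one block (2 orders) and {Yara,Ravi} as another (2 orders).
That leaves 7 units to arrange: 2 × 2 × 7! = 4 × 5040 = 20160.

20160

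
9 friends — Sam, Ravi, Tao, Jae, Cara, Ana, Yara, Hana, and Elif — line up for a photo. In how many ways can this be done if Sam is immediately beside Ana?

80640

Place the 7 others and the Sam-Ana pair as 8 objects in a line; the pair has 2 internal arrangements.
That gives 2 × 8! = 2 × 40320 = 80640.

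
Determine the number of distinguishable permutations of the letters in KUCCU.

30

Letter multiplicities in KUCCU: C×2, K×1, U×2.
Dividing 5! = 120 by 2!·2! = 4 for the repeated letters gives 30.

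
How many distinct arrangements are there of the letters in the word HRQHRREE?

1680

The 8 letters of HRQHRREE have repeats: E appearing twice, H appearing twice, and R appearing 3 times.
The number of distinct arrangements is 8!/(3!·2!·2!) = 40320/24 = 1680.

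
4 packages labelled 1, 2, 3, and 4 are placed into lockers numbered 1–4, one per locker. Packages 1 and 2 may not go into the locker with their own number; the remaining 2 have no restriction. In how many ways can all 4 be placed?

14

Let Aᵢ (for i ∈ {1, 2}) be the placements that put package i in its forbidden locker. Any j of these fix j positions, leaving (4−j)! ways to fill the rest, and there are C(2,j) ways to pick which j.
By inclusion–exclusion, the number of valid placements is Σ_{j=0}^{2} (−1)^j C(2,j)·(4−j)!.
Computing: 24 − 12 + 2 = 14.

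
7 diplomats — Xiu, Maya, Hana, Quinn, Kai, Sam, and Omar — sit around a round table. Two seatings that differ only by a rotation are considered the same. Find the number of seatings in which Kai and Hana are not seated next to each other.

Without the restriction there are (6)! = 720 seatings.
Those with Kai next to Hana: fuse the pair into one unit and seat 6 units around a circle — 2·(5)! = 240.
Subtracting, 720 − 240 = 480.

480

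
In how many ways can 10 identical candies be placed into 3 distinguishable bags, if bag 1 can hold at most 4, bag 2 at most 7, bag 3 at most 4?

Without the upper bounds there are C(12,2) = 66 ways to split 10 among 3 bags.
Subtract solutions that violate a single cap (substitute x_i' = x_i − (cap_i+1)): x_1 ≥ 5 gives C(7,2) = 21; x_2 ≥ 8 gives C(4,2) = 6; x_3 ≥ 5 gives C(7,2) = 21. Together 48.
Add back pairs where two caps are both exceeded: 0 + 1 + 0 = 1.
By inclusion–exclusion the count is 66 − 48 + 1 = 19.

19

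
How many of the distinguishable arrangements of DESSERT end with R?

180

With the last slot taken by R, it remains to arrange the other 6 letters (DESSET).
Those 6 letters have E appearing twice and S appearing twice, giving (6)!/(2!·2!) = 180.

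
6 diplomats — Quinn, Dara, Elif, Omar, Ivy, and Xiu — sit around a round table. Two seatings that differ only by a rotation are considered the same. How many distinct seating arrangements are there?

120

Fix one person's seat to break rotational symmetry; the remaining 5 people can be arranged in (5)! = 120 ways.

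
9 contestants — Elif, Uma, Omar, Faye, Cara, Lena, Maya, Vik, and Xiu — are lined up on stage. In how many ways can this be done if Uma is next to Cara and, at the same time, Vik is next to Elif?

20160

Treat {Uma,Cara} as one block (2 orders) and {Vik,Elif} as another (2 orders).
That leaves 7 units to arrange: 2 × 2 × 7! = 4 × 5040 = 20160.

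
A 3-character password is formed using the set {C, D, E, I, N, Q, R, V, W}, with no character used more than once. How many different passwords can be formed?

504

This is a permutation of 3 out of 9: P(9,3) = 9!/6!.
9 × 8 × 7 = 504.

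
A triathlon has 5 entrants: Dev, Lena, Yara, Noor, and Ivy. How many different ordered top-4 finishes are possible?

120

This is an ordered selection of 4 from 5: P(5,4).
That gives 5 × 4 × 3 × 2 = 120.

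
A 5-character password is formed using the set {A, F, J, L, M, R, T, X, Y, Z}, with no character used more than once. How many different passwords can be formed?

Choose and order 5 of the 10 symbols: the first character has 10 options, the next 9, and so on down to 6.
10 × 9 × 8 × 7 × 6 = 30240.

30240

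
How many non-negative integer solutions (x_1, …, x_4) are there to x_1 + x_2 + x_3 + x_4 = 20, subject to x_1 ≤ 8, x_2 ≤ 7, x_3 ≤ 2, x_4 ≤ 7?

Without the upper bounds there are C(23,3) = 1771 ways to split 20 among 4 variables.
Subtract solutions that violate a single cap (substitute x_i' = x_i − (cap_i+1)): x_1 ≥ 9 gives C(14,3) = 364; x_2 ≥ 8 gives C(15,3) = 455; x_3 ≥ 3 gives C(20,3) = 1140; x_4 ≥ 8 gives C(15,3) = 455. Together 2414.
Add back pairs where two caps are both exceeded: 20 + 165 + 20 + 220 + 35 + 220 = 680.
Subtract triples: 1 + 0 + 1 + 4 = 6.
By inclusion–exclusion the count is 1771 − 2414 + 680 − 6 = 31.

31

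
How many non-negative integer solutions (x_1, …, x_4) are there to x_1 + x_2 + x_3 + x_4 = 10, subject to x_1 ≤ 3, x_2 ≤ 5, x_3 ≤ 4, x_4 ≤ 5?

82

Ignoring the caps, the number of non-negative solutions to x_1+…+x_4 = 10 is C(13,3) = 286.
Subtract solutions that violate a single cap (substitute x_i' = x_i − (cap_i+1)): x_1 ≥ 4 gives C(9,3) = 84; x_2 ≥ 6 gives C(7,3) = 35; x_3 ≥ 5 gives C(8,3) = 56; x_4 ≥ 6 gives C(7,3) = 35. Together 210.
Add back pairs where two caps are both exceeded: 1 + 4 + 1 + 0 + 0 + 0 = 6.
By inclusion–exclusion the count is 286 − 210 + 6 = 82.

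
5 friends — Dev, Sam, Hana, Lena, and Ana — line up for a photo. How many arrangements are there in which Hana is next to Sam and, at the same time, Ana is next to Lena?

Treat {Hana,Sam} as one block (2 orders) and {Ana,Lena} as another (2 orders).
That leaves 3 units to arrange: 2 × 2 × 3! = 4 × 6 = 24.

24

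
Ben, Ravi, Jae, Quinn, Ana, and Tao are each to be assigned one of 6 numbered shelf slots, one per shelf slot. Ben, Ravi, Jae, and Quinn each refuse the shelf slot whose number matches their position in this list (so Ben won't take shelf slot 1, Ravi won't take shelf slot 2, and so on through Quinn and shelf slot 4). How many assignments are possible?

Let Aᵢ (for 1 ≤ i ≤ 4) be the placements that put person i in their forbidden shelf slot. Any j of these fix j positions, leaving (6−j)! ways to fill the rest, and there are C(4,j) ways to pick which j.
By inclusion–exclusion, the number of valid placements is Σ_{j=0}^{4} (−1)^j C(4,j)·(6−j)!.
Computing: 720 − 480 + 144 − 24 + 2 = 362.

362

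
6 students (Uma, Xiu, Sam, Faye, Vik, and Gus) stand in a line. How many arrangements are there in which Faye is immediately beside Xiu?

240

Glue Faye and Xiu into one block (2 internal orders), leaving 5 units to arrange in a row.
So the count is 2·(5)! = 240.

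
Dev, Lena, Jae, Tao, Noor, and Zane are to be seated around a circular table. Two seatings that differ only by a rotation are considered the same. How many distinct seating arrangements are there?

120

Fix one person's seat to break rotational symmetry; the remaining 5 people can be arranged in (5)! = 120 ways.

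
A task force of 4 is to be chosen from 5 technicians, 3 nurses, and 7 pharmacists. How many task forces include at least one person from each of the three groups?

630

Unrestricted: C(15,4) = 1365 ways to pick any 4 of the 15.
Subtract selections that omit an entire group: no technicians → C(10,4) = 210; no nurses → C(12,4) = 495; no pharmacists → C(8,4) = 70.
Add back selections omitting two groups (i.e. drawn from a single group): C(5,4) + C(3,4) + C(7,4) = 40.
By inclusion–exclusion: 1365 − 775 + 40 = 630.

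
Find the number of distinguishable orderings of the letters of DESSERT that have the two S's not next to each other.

900

Total arrangements of DESSERT: 7!/(2!·2!) = 1260.
If the two S's are adjacent, glue them into one block, leaving 6 items to arrange: (6)!/(2!) = 360 ways.
Subtracting, 1260 − 360 = 900 arrangements keep the S's apart.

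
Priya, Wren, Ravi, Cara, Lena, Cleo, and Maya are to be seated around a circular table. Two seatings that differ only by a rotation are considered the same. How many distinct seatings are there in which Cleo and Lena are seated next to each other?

Glue Cleo and Lena into a block (2 internal orders). Seating 6 units around a circle gives (5)! arrangements.
So 2 × (5)! = 2 × 120 = 240.

240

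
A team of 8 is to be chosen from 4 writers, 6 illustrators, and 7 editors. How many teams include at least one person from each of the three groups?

22813

With no constraint there are C(17,8) = 24310 possible selections.
Subtract selections that omit an entire group: no writers → C(13,8) = 1287; no illustrators → C(11,8) = 165; no editors → C(10,8) = 45.
Add back selections omitting two groups (i.e. drawn from a single group): C(4,8) + C(6,8) + C(7,8) = 0.
By inclusion–exclusion: 24310 − 1497 + 0 = 22813.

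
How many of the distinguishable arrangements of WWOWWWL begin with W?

30

Fix W in the first position and arrange the remaining 6 letters.
Those 6 letters have W appearing 4 times, giving (6)!/(4!) = 30.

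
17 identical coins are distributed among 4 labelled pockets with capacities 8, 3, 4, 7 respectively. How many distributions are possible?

Without the upper bounds there are C(20,3) = 1140 ways to split 17 among 4 pockets.
Subtract solutions that violate a single cap (substitute x_i' = x_i − (cap_i+1)): x_1 ≥ 9 gives C(11,3) = 165; x_2 ≥ 4 gives C(16,3) = 560; x_3 ≥ 5 gives C(15,3) = 455; x_4 ≥ 8 gives C(12,3) = 220. Together 1400.
Add back pairs where two caps are both exceeded: 35 + 20 + 1 + 165 + 56 + 35 = 312.
Subtract triples: 0 + 0 + 0 + 1 = 1.
By inclusion–exclusion the count is 1140 − 1400 + 312 − 1 = 51.

51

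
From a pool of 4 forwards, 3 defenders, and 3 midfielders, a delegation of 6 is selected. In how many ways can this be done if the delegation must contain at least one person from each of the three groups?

195

Unrestricted: C(10,6) = 210 ways to pick any 6 of the 10.
Subtract selections that omit an entire group: no forwards → C(6,6) = 1; no defenders → C(7,6) = 7; no midfielders → C(7,6) = 7.
Add back selections omitting two groups (i.e. drawn from a single group): C(4,6) + C(3,6) + C(3,6) = 0.
By inclusion–exclusion: 210 − 15 + 0 = 195.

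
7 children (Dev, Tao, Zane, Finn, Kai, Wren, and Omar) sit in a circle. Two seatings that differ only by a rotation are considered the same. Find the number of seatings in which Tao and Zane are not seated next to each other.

Without the restriction there are (6)! = 720 seatings.
Those with Tao next to Zane: fuse the pair into one unit and seat 6 units around a circle — 2·(5)! = 240.
Subtracting, 720 − 240 = 480.

480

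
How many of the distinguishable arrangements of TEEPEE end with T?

5

With the last slot taken by T, it remains to arrange the other 5 letters (EEPEE).
Those 5 letters have E appearing 4 times, giving (5)!/(4!) = 5.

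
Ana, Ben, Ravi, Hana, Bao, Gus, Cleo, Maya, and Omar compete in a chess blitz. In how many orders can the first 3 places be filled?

504

There are 9 choices for 1st place, 8 for 2nd, and 7 for 3rd.
That gives 9 × 8 × 7 = 504.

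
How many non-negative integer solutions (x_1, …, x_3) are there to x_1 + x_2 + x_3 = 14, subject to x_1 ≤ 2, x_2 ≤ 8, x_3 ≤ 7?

Without the upper bounds there are C(16,2) = 120 ways to split 14 among 3 variables.
Subtract solutions that violate a single cap (substitute x_i' = x_i − (cap_i+1)): x_1 ≥ 3 gives C(13,2) = 78; x_2 ≥ 9 gives C(7,2) = 21; x_3 ≥ 8 gives C(8,2) = 28. Together 127.
Add back pairs where two caps are both exceeded: 6 + 10 + 0 = 16.
By inclusion–exclusion the count is 120 − 127 + 16 = 9.

9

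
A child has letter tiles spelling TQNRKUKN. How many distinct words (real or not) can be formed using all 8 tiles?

10080

Letter multiplicities in TQNRKUKN: K×2, N×2, Q×1, R×1, T×1, U×1.
The number of distinct arrangements is 8!/(2!·2!) = 40320/4 = 10080.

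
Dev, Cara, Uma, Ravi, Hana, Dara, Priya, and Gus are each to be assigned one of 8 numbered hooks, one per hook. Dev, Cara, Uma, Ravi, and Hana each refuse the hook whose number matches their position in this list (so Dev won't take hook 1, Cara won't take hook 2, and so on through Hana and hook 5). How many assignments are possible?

21234

Let Aᵢ (for 1 ≤ i ≤ 5) be the placements that put person i in their forbidden hook. Any j of these fix j positions, leaving (8−j)! ways to fill the rest, and there are C(5,j) ways to pick which j.
By inclusion–exclusion, the number of valid placements is Σ_{j=0}^{5} (−1)^j C(5,j)·(8−j)!.
Computing: 40320 − 25200 + 7200 − 1200 + 120 − 6 = 21234.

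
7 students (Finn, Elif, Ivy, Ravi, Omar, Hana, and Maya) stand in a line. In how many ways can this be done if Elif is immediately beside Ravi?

Glue Elif and Ravi into one block (2 internal orders), leaving 6 units to arrange in a row.
That gives 2 × 6! = 2 × 720 = 1440.

1440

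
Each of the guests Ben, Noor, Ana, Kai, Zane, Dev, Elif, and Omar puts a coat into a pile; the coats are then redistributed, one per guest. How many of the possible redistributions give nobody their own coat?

Count assignments avoiding every fixed point. For any j of the 8 guests fixed to their own coat, the other 8−j can be arranged in (8−j)! ways.
By inclusion–exclusion this is Σ_{j=0}^{8} (−1)^j C(8,j)·(8−j)!.
Computing: 40320 − 40320 + 20160 − 6720 + 1680 − 336 + 56 − 8 + 1 = 14833.

14833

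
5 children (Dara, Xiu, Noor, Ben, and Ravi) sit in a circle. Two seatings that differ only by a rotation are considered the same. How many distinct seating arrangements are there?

Around a circle, 5 distinct people have 5!/5 = (4)! = 24 rotationally distinct seatings.

24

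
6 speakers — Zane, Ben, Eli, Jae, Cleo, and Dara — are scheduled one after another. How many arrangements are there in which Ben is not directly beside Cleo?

480

There are 6! = 720 arrangements in all. If Ben and Cleo are adjacent, merging them into one block gives 2·(5)! = 240 arrangements.
Complementary counting: 720 − 240 = 480.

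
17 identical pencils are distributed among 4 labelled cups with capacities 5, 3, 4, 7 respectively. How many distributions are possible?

10

Ignoring the caps, the number of non-negative solutions to x_1+…+x_4 = 17 is C(20,3) = 1140.
Subtract solutions that violate a single cap (substitute x_i' = x_i − (cap_i+1)): x_1 ≥ 6 gives C(14,3) = 364; x_2 ≥ 4 gives C(16,3) = 560; x_3 ≥ 5 gives C(15,3) = 455; x_4 ≥ 8 gives C(12,3) = 220. Together 1599.
Add back pairs where two caps are both exceeded: 120 + 84 + 20 + 165 + 56 + 35 = 480.
Subtract triples: 10 + 0 + 0 + 1 = 11.
By inclusion–exclusion the count is 1140 − 1599 + 480 − 11 = 10.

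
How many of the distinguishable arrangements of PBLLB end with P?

With the last slot taken by P, it remains to arrange the other 4 letters (BLLB).
Those 4 letters have B appearing twice and L appearing twice, giving (4)!/(2!·2!) = 6.

6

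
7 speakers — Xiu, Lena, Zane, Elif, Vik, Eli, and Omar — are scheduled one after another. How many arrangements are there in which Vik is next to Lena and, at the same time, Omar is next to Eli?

Treat {Vik,Lena} as one block (2 orders) and {Omar,Eli} as another (2 orders).
That leaves 5 units to arrange: 2 × 2 × 5! = 4 × 120 = 480.

480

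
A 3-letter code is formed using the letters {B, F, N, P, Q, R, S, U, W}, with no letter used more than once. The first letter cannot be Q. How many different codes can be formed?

The first letter has 9−1 = 8 choices (anything except Q).
The remaining 2 letters are filled from the other 8 symbols without repetition: 8 × 7 = 56.
Total: 8 × 56 = 448.

448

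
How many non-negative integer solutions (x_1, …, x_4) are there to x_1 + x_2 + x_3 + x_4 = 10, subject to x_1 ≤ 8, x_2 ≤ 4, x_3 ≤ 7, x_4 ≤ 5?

Without the upper bounds there are C(13,3) = 286 ways to split 10 among 4 variables.
Subtract solutions that violate a single cap (substitute x_i' = x_i − (cap_i+1)): x_1 ≥ 9 gives C(4,3) = 4; x_2 ≥ 5 gives C(8,3) = 56; x_3 ≥ 8 gives C(5,3) = 10; x_4 ≥ 6 gives C(7,3) = 35. Together 105.
No two caps can be exceeded simultaneously, so the pair terms are all 0.
By inclusion–exclusion the count is 286 − 105 + 0 = 181.

181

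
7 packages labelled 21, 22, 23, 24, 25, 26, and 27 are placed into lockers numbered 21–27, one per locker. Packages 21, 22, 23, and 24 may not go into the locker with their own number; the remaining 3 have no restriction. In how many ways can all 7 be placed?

Let Aᵢ (for 21 ≤ i ≤ 24) be the placements that put package i in its forbidden locker. Any j of these fix j positions, leaving (7−j)! ways to fill the rest, and there are C(4,j) ways to pick which j.
By inclusion–exclusion, the number of valid placements is Σ_{j=0}^{4} (−1)^j C(4,j)·(7−j)!.
Computing: 5040 − 2880 + 720 − 96 + 6 = 2790.

2790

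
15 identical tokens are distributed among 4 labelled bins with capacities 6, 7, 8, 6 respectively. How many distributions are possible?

By stars and bars, unrestricted non-negative solutions to x_1+…+x_4 = 15 number C(15+3,3) = 816.
Subtract solutions that violate a single cap (substitute x_i' = x_i − (cap_i+1)): x_1 ≥ 7 gives C(11,3) = 165; x_2 ≥ 8 gives C(10,3) = 120; x_3 ≥ 9 gives C(9,3) = 84; x_4 ≥ 7 gives C(11,3) = 165. Together 534.
Add back pairs where two caps are both exceeded: 1 + 0 + 4 + 0 + 1 + 0 = 6.
By inclusion–exclusion the count is 816 − 534 + 6 = 288.

288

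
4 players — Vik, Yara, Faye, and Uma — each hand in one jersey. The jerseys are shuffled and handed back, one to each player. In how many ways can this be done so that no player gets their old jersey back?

9

This is the derangement count D_4: permutations of 4 items with no fixed point.
By inclusion–exclusion this is Σ_{j=0}^{4} (−1)^j C(4,j)·(4−j)!.
Computing: 24 − 24 + 12 − 4 + 1 = 9.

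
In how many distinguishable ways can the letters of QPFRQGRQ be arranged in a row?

QPFRQGRQ has 8 letters with Q appearing 3 times and R appearing twice.
The number of distinct arrangements is 8!/(3!·2!) = 40320/12 = 3360.

3360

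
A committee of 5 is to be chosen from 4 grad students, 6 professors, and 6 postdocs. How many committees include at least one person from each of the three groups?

3084

Unrestricted: C(16,5) = 4368 ways to pick any 5 of the 16.
Selections missing a whole group: no grad students → C(12,5) = 792; no professors → C(10,5) = 252; no postdocs → C(10,5) = 252.
Add back selections omitting two groups (i.e. drawn from a single group): C(4,5) + C(6,5) + C(6,5) = 12.
By inclusion–exclusion: 4368 − 1296 + 12 = 3084.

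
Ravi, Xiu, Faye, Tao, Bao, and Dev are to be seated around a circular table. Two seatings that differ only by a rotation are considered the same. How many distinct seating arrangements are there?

Fix one person's seat to break rotational symmetry; the remaining 5 people can be arranged in (5)! = 120 ways.

120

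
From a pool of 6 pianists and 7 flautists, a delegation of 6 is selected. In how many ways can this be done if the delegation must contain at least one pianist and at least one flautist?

Unrestricted: C(13,6) = 1716 ways to pick any 6 of the 13.
Subtract selections that omit an entire group: no pianists → C(7,6) = 7; no flautists → C(6,6) = 1.
Both groups omitted at once is impossible, so 1716 − 8 = 1708.

1708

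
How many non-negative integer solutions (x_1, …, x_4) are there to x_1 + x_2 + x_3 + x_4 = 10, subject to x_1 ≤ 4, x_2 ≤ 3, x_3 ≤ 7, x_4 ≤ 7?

Ignoring the caps, the number of non-negative solutions to x_1+…+x_4 = 10 is C(13,3) = 286.
Subtract solutions that violate a single cap (substitute x_i' = x_i − (cap_i+1)): x_1 ≥ 5 gives C(8,3) = 56; x_2 ≥ 4 gives C(9,3) = 84; x_3 ≥ 8 gives C(5,3) = 10; x_4 ≥ 8 gives C(5,3) = 10. Together 160.
Add back pairs where two caps are both exceeded: 4 + 0 + 0 + 0 + 0 + 0 = 4.
By inclusion–exclusion the count is 286 − 160 + 4 = 130.

130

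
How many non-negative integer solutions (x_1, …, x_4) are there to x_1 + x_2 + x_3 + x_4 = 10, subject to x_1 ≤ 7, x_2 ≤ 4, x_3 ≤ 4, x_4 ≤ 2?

65

Without the upper bounds there are C(13,3) = 286 ways to split 10 among 4 variables.
Subtract solutions that violate a single cap (substitute x_i' = x_i − (cap_i+1)): x_1 ≥ 8 gives C(5,3) = 10; x_2 ≥ 5 gives C(8,3) = 56; x_3 ≥ 5 gives C(8,3) = 56; x_4 ≥ 3 gives C(10,3) = 120. Together 242.
Add back pairs where two caps are both exceeded: 0 + 0 + 0 + 1 + 10 + 10 = 21.
By inclusion–exclusion the count is 286 − 242 + 21 = 65.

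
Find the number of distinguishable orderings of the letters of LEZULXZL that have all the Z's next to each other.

Treat the 2 copies of Z as a single block. The multiset to arrange is then {ZZ, E, L, L, L, U, X}, 7 items in all.
That gives (7)!/(3!) = 840 arrangements.

840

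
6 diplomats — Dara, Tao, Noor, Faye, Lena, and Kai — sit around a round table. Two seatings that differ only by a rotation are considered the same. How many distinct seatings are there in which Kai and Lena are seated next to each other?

Glue Kai and Lena into a block (2 internal orders). Seating 5 units around a circle gives (4)! arrangements.
So 2 × (4)! = 2 × 24 = 48.

48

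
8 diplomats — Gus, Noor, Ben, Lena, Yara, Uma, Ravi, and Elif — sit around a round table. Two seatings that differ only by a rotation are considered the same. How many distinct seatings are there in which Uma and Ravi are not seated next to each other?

Without the restriction there are (7)! = 5040 seatings.
Those with Uma next to Ravi: fuse the pair into one unit and seat 7 units around a circle — 2·(6)! = 1440.
Subtracting, 5040 − 1440 = 3600.

3600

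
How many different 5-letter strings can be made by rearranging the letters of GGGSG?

Letter multiplicities in GGGSG: G×4, S×1.
The number of distinct arrangements is 5!/(4!) = 120/24 = 5.

5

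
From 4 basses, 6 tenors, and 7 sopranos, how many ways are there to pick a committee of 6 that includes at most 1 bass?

Split by how many basses are chosen (0 through 1).
Sum: C(4,0)·C(13,6) + C(4,1)·C(13,5) = 1716 + 5148 = 6864.

6864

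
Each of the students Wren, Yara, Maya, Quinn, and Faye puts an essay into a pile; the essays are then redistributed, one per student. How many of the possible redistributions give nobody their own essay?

This is the derangement count D_5: permutations of 5 items with no fixed point.
By inclusion–exclusion this is Σ_{j=0}^{5} (−1)^j C(5,j)·(5−j)!.
Computing: 120 − 120 + 60 − 20 + 5 − 1 = 44.

44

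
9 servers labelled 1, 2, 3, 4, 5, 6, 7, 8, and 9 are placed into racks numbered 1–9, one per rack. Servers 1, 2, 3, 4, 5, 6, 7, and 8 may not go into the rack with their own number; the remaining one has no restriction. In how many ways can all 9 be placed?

Let Aᵢ (for 1 ≤ i ≤ 8) be the placements that put server i in its forbidden rack. Any j of these fix j positions, leaving (9−j)! ways to fill the rest, and there are C(8,j) ways to pick which j.
By inclusion–exclusion, the number of valid placements is Σ_{j=0}^{8} (−1)^j C(8,j)·(9−j)!.
Computing: 362880 − 322560 + 141120 − 40320 + 8400 − 1344 + 168 − 16 + 1 = 148329.

148329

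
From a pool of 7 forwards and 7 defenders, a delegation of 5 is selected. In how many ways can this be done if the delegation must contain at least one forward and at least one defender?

1960

With no constraint there are C(14,5) = 2002 possible selections.
Subtract selections that omit an entire group: no forwards → C(7,5) = 21; no defenders → C(7,5) = 21.
Both groups omitted at once is impossible, so 2002 − 42 = 1960.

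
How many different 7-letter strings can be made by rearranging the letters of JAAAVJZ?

The 7 letters of JAAAVJZ have repeats: A appearing 3 times and J appearing twice.
So there are 7! / (3!·2!) = 420 distinguishable arrangements.

420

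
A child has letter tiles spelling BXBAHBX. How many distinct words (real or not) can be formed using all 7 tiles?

The 7 letters of BXBAHBX have repeats: B appearing 3 times and X appearing twice.
The number of distinct arrangements is 7!/(3!·2!) = 5040/12 = 420.

420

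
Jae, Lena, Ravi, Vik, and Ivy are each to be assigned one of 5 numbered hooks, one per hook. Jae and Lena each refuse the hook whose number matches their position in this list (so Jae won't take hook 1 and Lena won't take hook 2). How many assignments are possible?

Let Aᵢ (for i ∈ {1, 2}) be the placements that put person i in their forbidden hook. Any j of these fix j positions, leaving (5−j)! ways to fill the rest, and there are C(2,j) ways to pick which j.
By inclusion–exclusion, the number of valid placements is Σ_{j=0}^{2} (−1)^j C(2,j)·(5−j)!.
Computing: 120 − 48 + 6 = 78.

78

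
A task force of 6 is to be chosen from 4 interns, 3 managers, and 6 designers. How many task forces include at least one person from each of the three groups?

1416

Total 6-person selections from all 13: C(13,6) = 1716.
Subtract selections that omit an entire group: no interns → C(9,6) = 84; no managers → C(10,6) = 210; no designers → C(7,6) = 7.
Add back selections omitting two groups (i.e. drawn from a single group): C(4,6) + C(3,6) + C(6,6) = 1.
By inclusion–exclusion: 1716 − 301 + 1 = 1416.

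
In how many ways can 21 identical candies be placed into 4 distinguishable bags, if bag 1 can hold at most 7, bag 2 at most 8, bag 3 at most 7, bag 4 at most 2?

19

Ignoring the caps, the number of non-negative solutions to x_1+…+x_4 = 21 is C(24,3) = 2024.
Subtract solutions that violate a single cap (substitute x_i' = x_i − (cap_i+1)): x_1 ≥ 8 gives C(16,3) = 560; x_2 ≥ 9 gives C(15,3) = 455; x_3 ≥ 8 gives C(16,3) = 560; x_4 ≥ 3 gives C(21,3) = 1330. Together 2905.
Add back pairs where two caps are both exceeded: 35 + 56 + 286 + 35 + 220 + 286 = 918.
Subtract triples: 0 + 4 + 10 + 4 = 18.
By inclusion–exclusion the count is 2024 − 2905 + 918 − 18 = 19.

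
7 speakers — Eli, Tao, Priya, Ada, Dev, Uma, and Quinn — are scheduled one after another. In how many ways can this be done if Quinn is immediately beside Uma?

Treat {Quinn, Uma} as a single unit. There are 6 units to order, and the pair itself can be ordered 2 ways.
That gives 2 × 6! = 2 × 720 = 1440.

1440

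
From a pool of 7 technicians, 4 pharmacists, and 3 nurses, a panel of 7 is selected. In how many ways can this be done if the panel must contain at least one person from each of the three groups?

2982

With no constraint there are C(14,7) = 3432 possible selections.
Subtract selections that omit an entire group: no technicians → C(7,7) = 1; no pharmacists → C(10,7) = 120; no nurses → C(11,7) = 330.
Add back selections omitting two groups (i.e. drawn from a single group): C(7,7) + C(4,7) + C(3,7) = 1.
By inclusion–exclusion: 3432 − 451 + 1 = 2982.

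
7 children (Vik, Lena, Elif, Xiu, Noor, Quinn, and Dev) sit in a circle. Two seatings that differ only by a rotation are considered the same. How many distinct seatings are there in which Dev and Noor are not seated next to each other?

Without the restriction there are (6)! = 720 seatings.
Seatings with Dev beside Noor: treat them as a block with 2 internal orders, giving 2 × (5)! = 240.
Subtracting, 720 − 240 = 480.

480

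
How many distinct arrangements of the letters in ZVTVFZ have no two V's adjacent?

120

There are 6!/(2!·2!) = 180 arrangements of ZVTVFZ in total.
If the two V's are adjacent, glue them into one block, leaving 5 items to arrange: (5)!/(2!) = 60 ways.
Hence 180 − 60 = 120.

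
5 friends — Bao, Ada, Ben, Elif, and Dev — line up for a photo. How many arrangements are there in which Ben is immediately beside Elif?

48

Place the 3 others and the Ben-Elif pair as 4 objects in a line; the pair has 2 internal arrangements.
So the count is 2·(4)! = 48.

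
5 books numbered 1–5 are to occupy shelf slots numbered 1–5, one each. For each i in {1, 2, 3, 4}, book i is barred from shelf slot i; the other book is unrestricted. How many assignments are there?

53

Let Aᵢ (for 1 ≤ i ≤ 4) be the placements that put book i in its forbidden shelf slot. Any j of these fix j positions, leaving (5−j)! ways to fill the rest, and there are C(4,j) ways to pick which j.
By inclusion–exclusion, the number of valid placements is Σ_{j=0}^{4} (−1)^j C(4,j)·(5−j)!.
Computing: 120 − 96 + 36 − 8 + 1 = 53.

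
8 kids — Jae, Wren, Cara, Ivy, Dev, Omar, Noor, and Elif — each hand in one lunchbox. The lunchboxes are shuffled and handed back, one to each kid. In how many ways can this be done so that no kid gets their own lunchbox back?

Count assignments avoiding every fixed point. For any j of the 8 kids fixed to their own lunchbox, the other 8−j can be arranged in (8−j)! ways.
By inclusion–exclusion this is Σ_{j=0}^{8} (−1)^j C(8,j)·(8−j)!.
Computing: 40320 − 40320 + 20160 − 6720 + 1680 − 336 + 56 − 8 + 1 = 14833.

14833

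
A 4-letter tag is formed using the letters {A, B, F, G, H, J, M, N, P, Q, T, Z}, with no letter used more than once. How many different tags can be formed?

11880

Choose and order 4 of the 12 symbols: the first letter has 12 options, the next 11, then 10, 9.
That product is 12 × 11 × 10 × 9 = 11880.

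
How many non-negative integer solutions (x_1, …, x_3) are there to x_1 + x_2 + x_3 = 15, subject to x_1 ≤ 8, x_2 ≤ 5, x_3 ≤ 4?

6

By stars and bars, unrestricted non-negative solutions to x_1+…+x_3 = 15 number C(15+2,2) = 136.
Subtract solutions that violate a single cap (substitute x_i' = x_i − (cap_i+1)): x_1 ≥ 9 gives C(8,2) = 28; x_2 ≥ 6 gives C(11,2) = 55; x_3 ≥ 5 gives C(12,2) = 66. Together 149.
Add back pairs where two caps are both exceeded: 1 + 3 + 15 = 19.
By inclusion–exclusion the count is 136 − 149 + 19 = 6.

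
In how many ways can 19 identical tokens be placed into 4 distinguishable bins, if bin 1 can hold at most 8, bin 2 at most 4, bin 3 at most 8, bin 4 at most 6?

By stars and bars, unrestricted non-negative solutions to x_1+…+x_4 = 19 number C(19+3,3) = 1540.
Subtract solutions that violate a single cap (substitute x_i' = x_i − (cap_i+1)): x_1 ≥ 9 gives C(13,3) = 286; x_2 ≥ 5 gives C(17,3) = 680; x_3 ≥ 9 gives C(13,3) = 286; x_4 ≥ 7 gives C(15,3) = 455. Together 1707.
Add back pairs where two caps are both exceeded: 56 + 4 + 20 + 56 + 120 + 20 = 276.
By inclusion–exclusion the count is 1540 − 1707 + 276 = 109.

109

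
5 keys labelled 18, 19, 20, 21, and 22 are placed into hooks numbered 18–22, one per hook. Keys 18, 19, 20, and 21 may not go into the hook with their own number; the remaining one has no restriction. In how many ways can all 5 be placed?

53

Let Aᵢ (for 18 ≤ i ≤ 21) be the placements that put key i in its forbidden hook. Any j of these fix j positions, leaving (5−j)! ways to fill the rest, and there are C(4,j) ways to pick which j.
By inclusion–exclusion, the number of valid placements is Σ_{j=0}^{4} (−1)^j C(4,j)·(5−j)!.
Computing: 120 − 96 + 36 − 8 + 1 = 53.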